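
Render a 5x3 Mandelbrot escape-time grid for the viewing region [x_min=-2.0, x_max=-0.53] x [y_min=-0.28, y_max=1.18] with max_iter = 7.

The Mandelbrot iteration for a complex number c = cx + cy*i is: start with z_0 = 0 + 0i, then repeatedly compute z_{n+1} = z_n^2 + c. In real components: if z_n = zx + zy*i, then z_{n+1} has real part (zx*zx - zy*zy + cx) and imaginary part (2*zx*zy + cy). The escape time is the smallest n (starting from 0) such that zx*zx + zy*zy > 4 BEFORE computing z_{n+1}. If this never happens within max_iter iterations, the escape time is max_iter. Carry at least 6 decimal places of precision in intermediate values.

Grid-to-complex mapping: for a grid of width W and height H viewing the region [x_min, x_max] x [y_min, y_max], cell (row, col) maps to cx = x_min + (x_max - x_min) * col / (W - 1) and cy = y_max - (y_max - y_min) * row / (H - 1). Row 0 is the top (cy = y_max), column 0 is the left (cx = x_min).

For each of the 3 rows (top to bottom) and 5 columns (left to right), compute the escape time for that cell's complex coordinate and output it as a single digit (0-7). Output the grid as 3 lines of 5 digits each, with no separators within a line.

(row=0, col=0): c = -2.0000 + 1.1800i → escape time 1
(row=0, col=1): c = -1.6325 + 1.1800i → escape time 1
(row=0, col=2): c = -1.2650 + 1.1800i → escape time 2
(row=0, col=3): c = -0.8975 + 1.1800i → escape time 3
(row=0, col=4): c = -0.5300 + 1.1800i → escape time 3
(row=1, col=0): c = -2.0000 + 0.4500i → escape time 1
(row=1, col=1): c = -1.6325 + 0.4500i → escape time 3
(row=1, col=2): c = -1.2650 + 0.4500i → escape time 6
(row=1, col=3): c = -0.8975 + 0.4500i → escape time 6
(row=1, col=4): c = -0.5300 + 0.4500i → escape time 7
(row=2, col=0): c = -2.0000 + -0.2800i → escape time 1
(row=2, col=1): c = -1.6325 + -0.2800i → escape time 4
(row=2, col=2): c = -1.2650 + -0.2800i → escape time 7
(row=2, col=3): c = -0.8975 + -0.2800i → escape time 7
(row=2, col=4): c = -0.5300 + -0.2800i → escape time 7

Answer: 11233
13667
14777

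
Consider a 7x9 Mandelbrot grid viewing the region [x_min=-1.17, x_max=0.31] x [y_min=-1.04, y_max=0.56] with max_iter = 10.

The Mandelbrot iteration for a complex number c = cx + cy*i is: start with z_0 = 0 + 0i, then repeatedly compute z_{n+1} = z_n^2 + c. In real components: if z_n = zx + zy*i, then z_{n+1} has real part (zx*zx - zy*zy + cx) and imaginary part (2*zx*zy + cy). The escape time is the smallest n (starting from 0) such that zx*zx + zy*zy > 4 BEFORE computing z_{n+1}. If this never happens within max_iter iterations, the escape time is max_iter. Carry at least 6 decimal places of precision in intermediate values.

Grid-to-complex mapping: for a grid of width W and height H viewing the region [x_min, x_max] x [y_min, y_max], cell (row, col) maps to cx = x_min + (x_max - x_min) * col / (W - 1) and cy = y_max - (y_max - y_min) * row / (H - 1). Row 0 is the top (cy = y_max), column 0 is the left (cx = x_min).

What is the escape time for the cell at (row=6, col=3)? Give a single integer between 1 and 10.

Answer: 10

Derivation:
z_0 = 0 + 0i, c = -0.4300 + -0.6400i
Iter 1: z = -0.4300 + -0.6400i, |z|^2 = 0.5945
Iter 2: z = -0.6547 + -0.0896i, |z|^2 = 0.4367
Iter 3: z = -0.0094 + -0.5227i, |z|^2 = 0.2733
Iter 4: z = -0.7031 + -0.6302i, |z|^2 = 0.8915
Iter 5: z = -0.3328 + 0.2462i, |z|^2 = 0.1713
Iter 6: z = -0.3799 + -0.8038i, |z|^2 = 0.7904
Iter 7: z = -0.9318 + -0.0293i, |z|^2 = 0.8692
Iter 8: z = 0.4375 + -0.5854i, |z|^2 = 0.5340
Iter 9: z = -0.5813 + -1.1522i, |z|^2 = 1.6654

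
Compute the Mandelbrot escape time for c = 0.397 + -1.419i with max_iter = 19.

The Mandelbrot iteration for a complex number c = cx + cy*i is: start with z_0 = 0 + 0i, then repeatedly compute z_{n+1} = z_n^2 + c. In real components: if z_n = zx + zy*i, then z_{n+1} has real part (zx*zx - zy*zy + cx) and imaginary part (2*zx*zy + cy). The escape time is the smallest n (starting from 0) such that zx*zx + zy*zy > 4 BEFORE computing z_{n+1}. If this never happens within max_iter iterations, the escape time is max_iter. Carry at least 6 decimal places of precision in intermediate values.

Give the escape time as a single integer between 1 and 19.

z_0 = 0 + 0i, c = 0.3970 + -1.4190i
Iter 1: z = 0.3970 + -1.4190i, |z|^2 = 2.1712
Iter 2: z = -1.4590 + -2.5457i, |z|^2 = 8.6091
Escaped at iteration 2

Answer: 2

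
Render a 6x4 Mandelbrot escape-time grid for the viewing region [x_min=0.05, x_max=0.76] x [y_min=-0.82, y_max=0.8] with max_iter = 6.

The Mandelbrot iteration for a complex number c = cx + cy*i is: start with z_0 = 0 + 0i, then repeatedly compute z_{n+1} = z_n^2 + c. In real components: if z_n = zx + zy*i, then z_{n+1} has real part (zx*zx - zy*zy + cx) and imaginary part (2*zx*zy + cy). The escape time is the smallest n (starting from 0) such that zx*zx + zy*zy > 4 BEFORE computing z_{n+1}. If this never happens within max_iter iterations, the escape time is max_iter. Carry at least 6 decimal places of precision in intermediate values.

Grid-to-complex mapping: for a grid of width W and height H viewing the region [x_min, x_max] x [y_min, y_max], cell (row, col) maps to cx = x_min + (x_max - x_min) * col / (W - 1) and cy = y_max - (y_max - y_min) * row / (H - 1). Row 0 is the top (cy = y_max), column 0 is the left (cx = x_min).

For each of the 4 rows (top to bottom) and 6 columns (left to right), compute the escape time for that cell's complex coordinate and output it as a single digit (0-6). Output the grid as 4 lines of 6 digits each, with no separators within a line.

Answer: 654332
666643
666643
654332

Derivation:
(row=0, col=0): c = 0.0500 + 0.8000i → escape time 6
(row=0, col=1): c = 0.1920 + 0.8000i → escape time 5
(row=0, col=2): c = 0.3340 + 0.8000i → escape time 4
(row=0, col=3): c = 0.4760 + 0.8000i → escape time 3
(row=0, col=4): c = 0.6180 + 0.8000i → escape time 3
(row=0, col=5): c = 0.7600 + 0.8000i → escape time 2
(row=1, col=0): c = 0.0500 + 0.2600i → escape time 6
(row=1, col=1): c = 0.1920 + 0.2600i → escape time 6
(row=1, col=2): c = 0.3340 + 0.2600i → escape time 6
(row=1, col=3): c = 0.4760 + 0.2600i → escape time 6
(row=1, col=4): c = 0.6180 + 0.2600i → escape time 4
(row=1, col=5): c = 0.7600 + 0.2600i → escape time 3
(row=2, col=0): c = 0.0500 + -0.2800i → escape time 6
(row=2, col=1): c = 0.1920 + -0.2800i → escape time 6
(row=2, col=2): c = 0.3340 + -0.2800i → escape time 6
(row=2, col=3): c = 0.4760 + -0.2800i → escape time 6
(row=2, col=4): c = 0.6180 + -0.2800i → escape time 4
(row=2, col=5): c = 0.7600 + -0.2800i → escape time 3
(row=3, col=0): c = 0.0500 + -0.8200i → escape time 6
(row=3, col=1): c = 0.1920 + -0.8200i → escape time 5
(row=3, col=2): c = 0.3340 + -0.8200i → escape time 4
(row=3, col=3): c = 0.4760 + -0.8200i → escape time 3
(row=3, col=4): c = 0.6180 + -0.8200i → escape time 3
(row=3, col=5): c = 0.7600 + -0.8200i → escape time 2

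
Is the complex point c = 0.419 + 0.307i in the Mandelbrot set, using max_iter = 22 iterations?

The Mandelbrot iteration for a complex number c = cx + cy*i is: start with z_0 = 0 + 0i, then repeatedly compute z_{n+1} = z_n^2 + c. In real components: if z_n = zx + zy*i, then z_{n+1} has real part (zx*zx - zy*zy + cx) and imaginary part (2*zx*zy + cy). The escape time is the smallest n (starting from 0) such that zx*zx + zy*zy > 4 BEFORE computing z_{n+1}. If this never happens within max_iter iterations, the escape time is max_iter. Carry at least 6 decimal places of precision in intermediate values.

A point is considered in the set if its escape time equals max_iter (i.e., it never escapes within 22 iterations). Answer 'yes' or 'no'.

Answer: no

Derivation:
z_0 = 0 + 0i, c = 0.4190 + 0.3070i
Iter 1: z = 0.4190 + 0.3070i, |z|^2 = 0.2698
Iter 2: z = 0.5003 + 0.5643i, |z|^2 = 0.5687
Iter 3: z = 0.3509 + 0.8716i, |z|^2 = 0.8829
Iter 4: z = -0.2176 + 0.9187i, |z|^2 = 0.8914
Iter 5: z = -0.3777 + -0.0928i, |z|^2 = 0.1513
Iter 6: z = 0.5531 + 0.3771i, |z|^2 = 0.4481
Iter 7: z = 0.5827 + 0.7241i, |z|^2 = 0.8639
Iter 8: z = 0.2342 + 1.1509i, |z|^2 = 1.3793
Iter 9: z = -0.8506 + 0.8460i, |z|^2 = 1.4393
Iter 10: z = 0.4269 + -1.1323i, |z|^2 = 1.4643
Iter 11: z = -0.6808 + -0.6597i, |z|^2 = 0.8987
Iter 12: z = 0.4473 + 1.2053i, |z|^2 = 1.6528
Iter 13: z = -0.8336 + 1.3852i, |z|^2 = 2.6138
Iter 14: z = -0.8050 + -2.0026i, |z|^2 = 4.6582
Escaped at iteration 14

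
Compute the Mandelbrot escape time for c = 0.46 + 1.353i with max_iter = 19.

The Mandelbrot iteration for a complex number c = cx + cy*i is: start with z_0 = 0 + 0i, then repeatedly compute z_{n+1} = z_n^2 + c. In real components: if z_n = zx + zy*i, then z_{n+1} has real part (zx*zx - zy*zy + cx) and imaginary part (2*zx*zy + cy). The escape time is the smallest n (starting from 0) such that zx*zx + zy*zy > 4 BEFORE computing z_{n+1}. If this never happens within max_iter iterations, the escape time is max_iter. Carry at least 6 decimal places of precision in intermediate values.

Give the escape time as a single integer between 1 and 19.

z_0 = 0 + 0i, c = 0.4600 + 1.3530i
Iter 1: z = 0.4600 + 1.3530i, |z|^2 = 2.0422
Iter 2: z = -1.1590 + 2.5978i, |z|^2 = 8.0917
Escaped at iteration 2

Answer: 2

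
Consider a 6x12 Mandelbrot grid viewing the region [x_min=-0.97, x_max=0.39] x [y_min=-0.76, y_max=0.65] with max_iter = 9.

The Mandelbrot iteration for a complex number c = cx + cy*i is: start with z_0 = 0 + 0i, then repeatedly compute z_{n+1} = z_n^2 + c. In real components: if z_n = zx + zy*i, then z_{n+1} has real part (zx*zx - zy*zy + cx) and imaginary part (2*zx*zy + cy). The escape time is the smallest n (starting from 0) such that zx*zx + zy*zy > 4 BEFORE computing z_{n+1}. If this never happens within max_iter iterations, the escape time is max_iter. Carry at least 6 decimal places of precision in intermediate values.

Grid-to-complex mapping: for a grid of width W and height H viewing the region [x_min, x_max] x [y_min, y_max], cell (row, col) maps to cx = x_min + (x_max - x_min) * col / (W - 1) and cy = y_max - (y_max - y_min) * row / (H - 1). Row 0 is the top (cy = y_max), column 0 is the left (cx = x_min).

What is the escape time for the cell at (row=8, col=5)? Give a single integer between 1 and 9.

z_0 = 0 + 0i, c = 0.3900 + -0.3755i
Iter 1: z = 0.3900 + -0.3755i, |z|^2 = 0.2931
Iter 2: z = 0.4011 + -0.6683i, |z|^2 = 0.6075
Iter 3: z = 0.1043 + -0.9116i, |z|^2 = 0.8419
Iter 4: z = -0.4302 + -0.5656i, |z|^2 = 0.5049
Iter 5: z = 0.2552 + 0.1111i, |z|^2 = 0.0775
Iter 6: z = 0.4428 + -0.3187i, |z|^2 = 0.2976
Iter 7: z = 0.4845 + -0.6577i, |z|^2 = 0.6673
Iter 8: z = 0.1921 + -1.0127i, |z|^2 = 1.0625

Answer: 9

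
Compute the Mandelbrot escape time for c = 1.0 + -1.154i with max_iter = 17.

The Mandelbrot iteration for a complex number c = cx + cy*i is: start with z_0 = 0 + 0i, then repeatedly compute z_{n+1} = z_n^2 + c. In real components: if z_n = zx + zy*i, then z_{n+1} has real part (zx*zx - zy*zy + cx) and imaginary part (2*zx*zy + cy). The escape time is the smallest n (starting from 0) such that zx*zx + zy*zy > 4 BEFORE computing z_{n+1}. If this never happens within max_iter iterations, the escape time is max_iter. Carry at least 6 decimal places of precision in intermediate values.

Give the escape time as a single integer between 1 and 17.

Answer: 2

Derivation:
z_0 = 0 + 0i, c = 1.0000 + -1.1540i
Iter 1: z = 1.0000 + -1.1540i, |z|^2 = 2.3317
Iter 2: z = 0.6683 + -3.4620i, |z|^2 = 12.4320
Escaped at iteration 2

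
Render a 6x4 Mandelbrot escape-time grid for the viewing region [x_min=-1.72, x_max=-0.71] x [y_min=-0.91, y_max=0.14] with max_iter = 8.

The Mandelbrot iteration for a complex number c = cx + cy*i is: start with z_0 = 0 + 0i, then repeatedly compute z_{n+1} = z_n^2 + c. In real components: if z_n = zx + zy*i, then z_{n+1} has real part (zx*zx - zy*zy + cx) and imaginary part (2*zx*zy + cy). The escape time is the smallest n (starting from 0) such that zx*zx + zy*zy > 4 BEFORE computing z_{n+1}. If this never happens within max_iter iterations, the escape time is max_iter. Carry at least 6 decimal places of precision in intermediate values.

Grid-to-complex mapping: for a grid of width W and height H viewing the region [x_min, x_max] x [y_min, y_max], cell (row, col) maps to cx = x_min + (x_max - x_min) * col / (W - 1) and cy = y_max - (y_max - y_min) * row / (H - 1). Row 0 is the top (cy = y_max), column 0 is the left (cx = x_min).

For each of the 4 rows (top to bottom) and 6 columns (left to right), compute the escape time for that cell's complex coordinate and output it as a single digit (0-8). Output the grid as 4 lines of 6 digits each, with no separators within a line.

Answer: 468888
457888
333456
233334

Derivation:
(row=0, col=0): c = -1.7200 + 0.1400i → escape time 4
(row=0, col=1): c = -1.5180 + 0.1400i → escape time 6
(row=0, col=2): c = -1.3160 + 0.1400i → escape time 8
(row=0, col=3): c = -1.1140 + 0.1400i → escape time 8
(row=0, col=4): c = -0.9120 + 0.1400i → escape time 8
(row=0, col=5): c = -0.7100 + 0.1400i → escape time 8
(row=1, col=0): c = -1.7200 + -0.2100i → escape time 4
(row=1, col=1): c = -1.5180 + -0.2100i → escape time 5
(row=1, col=2): c = -1.3160 + -0.2100i → escape time 7
(row=1, col=3): c = -1.1140 + -0.2100i → escape time 8
(row=1, col=4): c = -0.9120 + -0.2100i → escape time 8
(row=1, col=5): c = -0.7100 + -0.2100i → escape time 8
(row=2, col=0): c = -1.7200 + -0.5600i → escape time 3
(row=2, col=1): c = -1.5180 + -0.5600i → escape time 3
(row=2, col=2): c = -1.3160 + -0.5600i → escape time 3
(row=2, col=3): c = -1.1140 + -0.5600i → escape time 4
(row=2, col=4): c = -0.9120 + -0.5600i → escape time 5
(row=2, col=5): c = -0.7100 + -0.5600i → escape time 6
(row=3, col=0): c = -1.7200 + -0.9100i → escape time 2
(row=3, col=1): c = -1.5180 + -0.9100i → escape time 3
(row=3, col=2): c = -1.3160 + -0.9100i → escape time 3
(row=3, col=3): c = -1.1140 + -0.9100i → escape time 3
(row=3, col=4): c = -0.9120 + -0.9100i → escape time 3
(row=3, col=5): c = -0.7100 + -0.9100i → escape time 4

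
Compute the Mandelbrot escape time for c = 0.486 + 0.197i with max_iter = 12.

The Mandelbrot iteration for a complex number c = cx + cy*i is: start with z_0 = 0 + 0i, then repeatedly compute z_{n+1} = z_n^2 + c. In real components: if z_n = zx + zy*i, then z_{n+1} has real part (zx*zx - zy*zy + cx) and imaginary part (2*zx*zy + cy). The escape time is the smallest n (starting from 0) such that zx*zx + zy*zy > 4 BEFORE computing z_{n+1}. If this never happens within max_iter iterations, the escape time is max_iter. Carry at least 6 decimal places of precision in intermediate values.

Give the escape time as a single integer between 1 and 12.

z_0 = 0 + 0i, c = 0.4860 + 0.1970i
Iter 1: z = 0.4860 + 0.1970i, |z|^2 = 0.2750
Iter 2: z = 0.6834 + 0.3885i, |z|^2 = 0.6179
Iter 3: z = 0.8021 + 0.7280i, |z|^2 = 1.1733
Iter 4: z = 0.5994 + 1.3648i, |z|^2 = 2.2220
Iter 5: z = -1.0174 + 1.8332i, |z|^2 = 4.3957
Escaped at iteration 5

Answer: 5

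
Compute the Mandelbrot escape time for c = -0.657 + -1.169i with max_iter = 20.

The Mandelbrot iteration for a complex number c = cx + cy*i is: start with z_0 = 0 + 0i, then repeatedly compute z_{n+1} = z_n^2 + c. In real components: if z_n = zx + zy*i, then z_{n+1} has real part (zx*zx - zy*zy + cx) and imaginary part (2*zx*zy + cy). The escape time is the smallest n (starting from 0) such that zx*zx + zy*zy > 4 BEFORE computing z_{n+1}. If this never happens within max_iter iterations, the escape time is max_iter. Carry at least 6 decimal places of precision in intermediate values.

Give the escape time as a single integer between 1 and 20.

z_0 = 0 + 0i, c = -0.6570 + -1.1690i
Iter 1: z = -0.6570 + -1.1690i, |z|^2 = 1.7982
Iter 2: z = -1.5919 + 0.3671i, |z|^2 = 2.6689
Iter 3: z = 1.7424 + -2.3377i, |z|^2 = 8.5008
Escaped at iteration 3

Answer: 3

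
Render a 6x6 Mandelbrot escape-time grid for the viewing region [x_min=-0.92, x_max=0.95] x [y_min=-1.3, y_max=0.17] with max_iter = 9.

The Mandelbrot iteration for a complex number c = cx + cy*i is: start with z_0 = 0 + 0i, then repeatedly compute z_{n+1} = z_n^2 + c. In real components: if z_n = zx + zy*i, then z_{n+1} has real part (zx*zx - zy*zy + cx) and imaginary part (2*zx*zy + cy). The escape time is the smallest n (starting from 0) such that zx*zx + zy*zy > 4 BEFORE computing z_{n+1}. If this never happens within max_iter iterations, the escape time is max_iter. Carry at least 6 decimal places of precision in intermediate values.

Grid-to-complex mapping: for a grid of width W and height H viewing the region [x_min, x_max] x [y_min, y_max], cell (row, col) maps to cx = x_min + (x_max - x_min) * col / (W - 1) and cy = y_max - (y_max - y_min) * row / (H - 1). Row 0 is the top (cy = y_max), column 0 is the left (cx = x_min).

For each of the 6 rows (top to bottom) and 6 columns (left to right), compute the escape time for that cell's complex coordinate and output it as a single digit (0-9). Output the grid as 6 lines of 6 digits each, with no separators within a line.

(row=0, col=0): c = -0.9200 + 0.1700i → escape time 9
(row=0, col=1): c = -0.5460 + 0.1700i → escape time 9
(row=0, col=2): c = -0.1720 + 0.1700i → escape time 9
(row=0, col=3): c = 0.2020 + 0.1700i → escape time 9
(row=0, col=4): c = 0.5760 + 0.1700i → escape time 4
(row=0, col=5): c = 0.9500 + 0.1700i → escape time 3
(row=1, col=0): c = -0.9200 + -0.1240i → escape time 9
(row=1, col=1): c = -0.5460 + -0.1240i → escape time 9
(row=1, col=2): c = -0.1720 + -0.1240i → escape time 9
(row=1, col=3): c = 0.2020 + -0.1240i → escape time 9
(row=1, col=4): c = 0.5760 + -0.1240i → escape time 4
(row=1, col=5): c = 0.9500 + -0.1240i → escape time 3
(row=2, col=0): c = -0.9200 + -0.4180i → escape time 6
(row=2, col=1): c = -0.5460 + -0.4180i → escape time 9
(row=2, col=2): c = -0.1720 + -0.4180i → escape time 9
(row=2, col=3): c = 0.2020 + -0.4180i → escape time 9
(row=2, col=4): c = 0.5760 + -0.4180i → escape time 4
(row=2, col=5): c = 0.9500 + -0.4180i → escape time 2
(row=3, col=0): c = -0.9200 + -0.7120i → escape time 4
(row=3, col=1): c = -0.5460 + -0.7120i → escape time 7
(row=3, col=2): c = -0.1720 + -0.7120i → escape time 9
(row=3, col=3): c = 0.2020 + -0.7120i → escape time 6
(row=3, col=4): c = 0.5760 + -0.7120i → escape time 3
(row=3, col=5): c = 0.9500 + -0.7120i → escape time 2
(row=4, col=0): c = -0.9200 + -1.0060i → escape time 3
(row=4, col=1): c = -0.5460 + -1.0060i → escape time 4
(row=4, col=2): c = -0.1720 + -1.0060i → escape time 9
(row=4, col=3): c = 0.2020 + -1.0060i → escape time 4
(row=4, col=4): c = 0.5760 + -1.0060i → escape time 2
(row=4, col=5): c = 0.9500 + -1.0060i → escape time 2
(row=5, col=0): c = -0.9200 + -1.3000i → escape time 2
(row=5, col=1): c = -0.5460 + -1.3000i → escape time 3
(row=5, col=2): c = -0.1720 + -1.3000i → escape time 2
(row=5, col=3): c = 0.2020 + -1.3000i → escape time 2
(row=5, col=4): c = 0.5760 + -1.3000i → escape time 2
(row=5, col=5): c = 0.9500 + -1.3000i → escape time 2

Answer: 999943
999943
699942
479632
349422
232222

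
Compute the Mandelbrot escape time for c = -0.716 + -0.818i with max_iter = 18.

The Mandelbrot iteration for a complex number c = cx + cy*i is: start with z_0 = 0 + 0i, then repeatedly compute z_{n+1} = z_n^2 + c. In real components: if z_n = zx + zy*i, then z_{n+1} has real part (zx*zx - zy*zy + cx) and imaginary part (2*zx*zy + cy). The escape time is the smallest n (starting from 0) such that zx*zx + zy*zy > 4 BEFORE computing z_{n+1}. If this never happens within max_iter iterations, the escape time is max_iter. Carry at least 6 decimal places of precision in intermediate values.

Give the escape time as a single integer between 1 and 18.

Answer: 4

Derivation:
z_0 = 0 + 0i, c = -0.7160 + -0.8180i
Iter 1: z = -0.7160 + -0.8180i, |z|^2 = 1.1818
Iter 2: z = -0.8725 + 0.3534i, |z|^2 = 0.8861
Iter 3: z = -0.0797 + -1.4346i, |z|^2 = 2.0645
Iter 4: z = -2.7678 + -0.5894i, |z|^2 = 8.0080
Escaped at iteration 4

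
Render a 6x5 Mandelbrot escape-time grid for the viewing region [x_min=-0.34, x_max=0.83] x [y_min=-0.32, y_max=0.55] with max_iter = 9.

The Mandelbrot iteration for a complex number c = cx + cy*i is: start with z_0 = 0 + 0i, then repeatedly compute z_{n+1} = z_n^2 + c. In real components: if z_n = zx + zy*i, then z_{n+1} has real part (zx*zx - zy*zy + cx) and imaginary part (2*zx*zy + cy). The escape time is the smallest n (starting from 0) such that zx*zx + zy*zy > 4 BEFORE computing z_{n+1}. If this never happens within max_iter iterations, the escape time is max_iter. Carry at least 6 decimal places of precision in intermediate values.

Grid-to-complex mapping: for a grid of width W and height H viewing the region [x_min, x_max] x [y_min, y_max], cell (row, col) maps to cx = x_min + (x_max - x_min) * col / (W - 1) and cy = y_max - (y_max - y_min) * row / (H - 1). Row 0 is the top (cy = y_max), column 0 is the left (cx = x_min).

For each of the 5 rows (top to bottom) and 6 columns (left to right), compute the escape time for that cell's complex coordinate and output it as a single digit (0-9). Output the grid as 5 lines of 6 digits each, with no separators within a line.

Answer: 999933
999943
999943
999943
999943

Derivation:
(row=0, col=0): c = -0.3400 + 0.5500i → escape time 9
(row=0, col=1): c = -0.1060 + 0.5500i → escape time 9
(row=0, col=2): c = 0.1280 + 0.5500i → escape time 9
(row=0, col=3): c = 0.3620 + 0.5500i → escape time 9
(row=0, col=4): c = 0.5960 + 0.5500i → escape time 3
(row=0, col=5): c = 0.8300 + 0.5500i → escape time 3
(row=1, col=0): c = -0.3400 + 0.3325i → escape time 9
(row=1, col=1): c = -0.1060 + 0.3325i → escape time 9
(row=1, col=2): c = 0.1280 + 0.3325i → escape time 9
(row=1, col=3): c = 0.3620 + 0.3325i → escape time 9
(row=1, col=4): c = 0.5960 + 0.3325i → escape time 4
(row=1, col=5): c = 0.8300 + 0.3325i → escape time 3
(row=2, col=0): c = -0.3400 + 0.1150i → escape time 9
(row=2, col=1): c = -0.1060 + 0.1150i → escape time 9
(row=2, col=2): c = 0.1280 + 0.1150i → escape time 9
(row=2, col=3): c = 0.3620 + 0.1150i → escape time 9
(row=2, col=4): c = 0.5960 + 0.1150i → escape time 4
(row=2, col=5): c = 0.8300 + 0.1150i → escape time 3
(row=3, col=0): c = -0.3400 + -0.1025i → escape time 9
(row=3, col=1): c = -0.1060 + -0.1025i → escape time 9
(row=3, col=2): c = 0.1280 + -0.1025i → escape time 9
(row=3, col=3): c = 0.3620 + -0.1025i → escape time 9
(row=3, col=4): c = 0.5960 + -0.1025i → escape time 4
(row=3, col=5): c = 0.8300 + -0.1025i → escape time 3
(row=4, col=0): c = -0.3400 + -0.3200i → escape time 9
(row=4, col=1): c = -0.1060 + -0.3200i → escape time 9
(row=4, col=2): c = 0.1280 + -0.3200i → escape time 9
(row=4, col=3): c = 0.3620 + -0.3200i → escape time 9
(row=4, col=4): c = 0.5960 + -0.3200i → escape time 4
(row=4, col=5): c = 0.8300 + -0.3200i → escape time 3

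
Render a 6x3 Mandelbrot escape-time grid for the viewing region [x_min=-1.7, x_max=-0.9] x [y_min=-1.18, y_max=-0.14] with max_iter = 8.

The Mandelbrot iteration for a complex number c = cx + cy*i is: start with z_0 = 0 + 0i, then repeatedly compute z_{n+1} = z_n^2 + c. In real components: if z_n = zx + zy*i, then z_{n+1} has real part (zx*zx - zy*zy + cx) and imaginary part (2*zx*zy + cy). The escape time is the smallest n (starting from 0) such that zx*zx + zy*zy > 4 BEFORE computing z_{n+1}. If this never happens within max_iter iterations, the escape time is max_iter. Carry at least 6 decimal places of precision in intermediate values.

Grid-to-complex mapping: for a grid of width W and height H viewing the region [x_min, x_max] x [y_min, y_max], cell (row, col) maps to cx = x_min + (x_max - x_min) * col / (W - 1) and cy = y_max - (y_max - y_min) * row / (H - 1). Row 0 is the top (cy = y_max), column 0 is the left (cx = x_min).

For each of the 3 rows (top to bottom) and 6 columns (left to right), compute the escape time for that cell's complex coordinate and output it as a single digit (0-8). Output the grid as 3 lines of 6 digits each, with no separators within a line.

(row=0, col=0): c = -1.7000 + -0.1400i → escape time 4
(row=0, col=1): c = -1.5400 + -0.1400i → escape time 6
(row=0, col=2): c = -1.3800 + -0.1400i → escape time 8
(row=0, col=3): c = -1.2200 + -0.1400i → escape time 8
(row=0, col=4): c = -1.0600 + -0.1400i → escape time 8
(row=0, col=5): c = -0.9000 + -0.1400i → escape time 8
(row=1, col=0): c = -1.7000 + -0.6600i → escape time 3
(row=1, col=1): c = -1.5400 + -0.6600i → escape time 3
(row=1, col=2): c = -1.3800 + -0.6600i → escape time 3
(row=1, col=3): c = -1.2200 + -0.6600i → escape time 3
(row=1, col=4): c = -1.0600 + -0.6600i → escape time 4
(row=1, col=5): c = -0.9000 + -0.6600i → escape time 4
(row=2, col=0): c = -1.7000 + -1.1800i → escape time 1
(row=2, col=1): c = -1.5400 + -1.1800i → escape time 2
(row=2, col=2): c = -1.3800 + -1.1800i → escape time 2
(row=2, col=3): c = -1.2200 + -1.1800i → escape time 2
(row=2, col=4): c = -1.0600 + -1.1800i → escape time 3
(row=2, col=5): c = -0.9000 + -1.1800i → escape time 3

Answer: 468888
333344
122233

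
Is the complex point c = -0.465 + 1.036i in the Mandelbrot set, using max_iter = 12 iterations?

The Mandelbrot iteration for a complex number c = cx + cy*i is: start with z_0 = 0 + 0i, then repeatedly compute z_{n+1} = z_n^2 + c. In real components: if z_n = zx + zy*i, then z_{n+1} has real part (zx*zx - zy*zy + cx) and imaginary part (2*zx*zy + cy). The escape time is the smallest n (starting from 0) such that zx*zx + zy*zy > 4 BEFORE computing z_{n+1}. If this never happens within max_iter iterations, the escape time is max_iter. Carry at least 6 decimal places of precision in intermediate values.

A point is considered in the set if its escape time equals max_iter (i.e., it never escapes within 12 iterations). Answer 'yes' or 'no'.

z_0 = 0 + 0i, c = -0.4650 + 1.0360i
Iter 1: z = -0.4650 + 1.0360i, |z|^2 = 1.2895
Iter 2: z = -1.3221 + 0.0725i, |z|^2 = 1.7531
Iter 3: z = 1.2776 + 0.8442i, |z|^2 = 2.3450
Iter 4: z = 0.4545 + 3.1932i, |z|^2 = 10.4034
Escaped at iteration 4

Answer: no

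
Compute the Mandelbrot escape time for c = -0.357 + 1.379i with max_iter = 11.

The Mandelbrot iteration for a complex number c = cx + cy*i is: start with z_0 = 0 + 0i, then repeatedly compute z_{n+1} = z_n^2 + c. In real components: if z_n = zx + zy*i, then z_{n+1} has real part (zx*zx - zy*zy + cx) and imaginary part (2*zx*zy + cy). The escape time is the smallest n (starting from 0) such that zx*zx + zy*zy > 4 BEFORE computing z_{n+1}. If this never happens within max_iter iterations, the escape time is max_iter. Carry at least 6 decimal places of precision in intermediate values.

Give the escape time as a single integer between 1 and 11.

Answer: 2

Derivation:
z_0 = 0 + 0i, c = -0.3570 + 1.3790i
Iter 1: z = -0.3570 + 1.3790i, |z|^2 = 2.0291
Iter 2: z = -2.1312 + 0.3944i, |z|^2 = 4.6975
Escaped at iteration 2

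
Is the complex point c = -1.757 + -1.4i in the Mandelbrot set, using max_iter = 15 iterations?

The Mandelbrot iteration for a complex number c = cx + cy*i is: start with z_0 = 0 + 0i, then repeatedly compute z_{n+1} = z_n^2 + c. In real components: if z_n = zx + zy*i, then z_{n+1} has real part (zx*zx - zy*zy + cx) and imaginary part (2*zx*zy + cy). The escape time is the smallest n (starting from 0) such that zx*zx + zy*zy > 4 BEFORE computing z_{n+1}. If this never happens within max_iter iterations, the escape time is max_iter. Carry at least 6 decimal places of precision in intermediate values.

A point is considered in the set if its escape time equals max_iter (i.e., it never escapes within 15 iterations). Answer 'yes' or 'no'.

z_0 = 0 + 0i, c = -1.7570 + -1.4000i
Iter 1: z = -1.7570 + -1.4000i, |z|^2 = 5.0470
Escaped at iteration 1

Answer: no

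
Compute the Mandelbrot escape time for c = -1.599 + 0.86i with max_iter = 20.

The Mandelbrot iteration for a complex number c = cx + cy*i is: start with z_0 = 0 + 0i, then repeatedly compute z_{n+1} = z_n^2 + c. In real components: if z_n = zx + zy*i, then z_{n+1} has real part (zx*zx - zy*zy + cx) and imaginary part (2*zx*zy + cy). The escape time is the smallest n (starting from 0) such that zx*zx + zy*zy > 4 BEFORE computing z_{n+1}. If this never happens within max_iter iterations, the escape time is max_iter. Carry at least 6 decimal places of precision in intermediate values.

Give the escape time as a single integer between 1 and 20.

Answer: 3

Derivation:
z_0 = 0 + 0i, c = -1.5990 + 0.8600i
Iter 1: z = -1.5990 + 0.8600i, |z|^2 = 3.2964
Iter 2: z = 0.2182 + -1.8903i, |z|^2 = 3.6208
Iter 3: z = -5.1245 + 0.0351i, |z|^2 = 26.2622
Escaped at iteration 3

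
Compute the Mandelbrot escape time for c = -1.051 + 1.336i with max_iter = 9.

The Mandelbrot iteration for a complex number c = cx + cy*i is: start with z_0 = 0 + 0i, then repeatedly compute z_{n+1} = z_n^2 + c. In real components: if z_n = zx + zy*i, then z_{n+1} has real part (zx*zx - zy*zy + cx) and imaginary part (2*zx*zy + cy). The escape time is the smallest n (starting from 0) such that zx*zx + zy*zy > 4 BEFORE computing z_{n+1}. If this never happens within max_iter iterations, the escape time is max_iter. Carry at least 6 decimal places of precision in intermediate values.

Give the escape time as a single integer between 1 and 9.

z_0 = 0 + 0i, c = -1.0510 + 1.3360i
Iter 1: z = -1.0510 + 1.3360i, |z|^2 = 2.8895
Iter 2: z = -1.7313 + -1.4723i, |z|^2 = 5.1650
Escaped at iteration 2

Answer: 2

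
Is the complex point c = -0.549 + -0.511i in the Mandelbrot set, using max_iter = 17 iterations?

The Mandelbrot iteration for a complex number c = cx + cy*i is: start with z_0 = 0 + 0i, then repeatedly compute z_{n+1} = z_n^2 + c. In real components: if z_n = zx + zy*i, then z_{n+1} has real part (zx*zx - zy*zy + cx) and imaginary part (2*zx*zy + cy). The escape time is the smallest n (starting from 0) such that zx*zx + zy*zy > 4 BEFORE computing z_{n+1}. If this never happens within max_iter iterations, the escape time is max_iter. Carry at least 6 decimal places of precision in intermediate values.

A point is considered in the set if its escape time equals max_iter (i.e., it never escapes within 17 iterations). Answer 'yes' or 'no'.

Answer: yes

Derivation:
z_0 = 0 + 0i, c = -0.5490 + -0.5110i
Iter 1: z = -0.5490 + -0.5110i, |z|^2 = 0.5625
Iter 2: z = -0.5087 + 0.0501i, |z|^2 = 0.2613
Iter 3: z = -0.2927 + -0.5620i, |z|^2 = 0.4015
Iter 4: z = -0.7791 + -0.1820i, |z|^2 = 0.6401
Iter 5: z = 0.0249 + -0.2274i, |z|^2 = 0.0523
Iter 6: z = -0.6001 + -0.5223i, |z|^2 = 0.6329
Iter 7: z = -0.4617 + 0.1159i, |z|^2 = 0.2266
Iter 8: z = -0.3492 + -0.6180i, |z|^2 = 0.5039
Iter 9: z = -0.8089 + -0.0793i, |z|^2 = 0.6607
Iter 10: z = 0.0991 + -0.3826i, |z|^2 = 0.1562
Iter 11: z = -0.6856 + -0.5868i, |z|^2 = 0.8144
Iter 12: z = -0.4233 + 0.2936i, |z|^2 = 0.2654
Iter 13: z = -0.4560 + -0.7596i, |z|^2 = 0.7850
Iter 14: z = -0.9181 + 0.1818i, |z|^2 = 0.8759
Iter 15: z = 0.2608 + -0.8448i, |z|^2 = 0.7817
Iter 16: z = -1.1946 + -0.9517i, |z|^2 = 2.3329
Did not escape in 17 iterations → in set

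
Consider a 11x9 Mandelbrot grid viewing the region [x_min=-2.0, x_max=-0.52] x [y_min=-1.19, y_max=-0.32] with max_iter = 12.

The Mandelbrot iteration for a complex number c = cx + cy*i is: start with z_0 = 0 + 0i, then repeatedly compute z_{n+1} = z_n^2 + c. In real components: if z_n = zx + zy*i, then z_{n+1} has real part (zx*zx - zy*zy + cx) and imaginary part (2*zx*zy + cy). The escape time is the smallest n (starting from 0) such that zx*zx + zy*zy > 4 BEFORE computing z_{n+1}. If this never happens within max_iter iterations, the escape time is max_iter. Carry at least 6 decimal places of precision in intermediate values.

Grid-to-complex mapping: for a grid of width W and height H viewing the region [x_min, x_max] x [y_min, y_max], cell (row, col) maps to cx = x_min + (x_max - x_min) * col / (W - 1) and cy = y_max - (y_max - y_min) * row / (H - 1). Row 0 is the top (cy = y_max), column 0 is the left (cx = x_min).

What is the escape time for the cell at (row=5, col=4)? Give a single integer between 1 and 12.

Answer: 3

Derivation:
z_0 = 0 + 0i, c = -1.4080 + -0.8638i
Iter 1: z = -1.4080 + -0.8638i, |z|^2 = 2.7285
Iter 2: z = -0.1716 + 1.5686i, |z|^2 = 2.4899
Iter 3: z = -3.8390 + -1.4021i, |z|^2 = 16.7035
Escaped at iteration 3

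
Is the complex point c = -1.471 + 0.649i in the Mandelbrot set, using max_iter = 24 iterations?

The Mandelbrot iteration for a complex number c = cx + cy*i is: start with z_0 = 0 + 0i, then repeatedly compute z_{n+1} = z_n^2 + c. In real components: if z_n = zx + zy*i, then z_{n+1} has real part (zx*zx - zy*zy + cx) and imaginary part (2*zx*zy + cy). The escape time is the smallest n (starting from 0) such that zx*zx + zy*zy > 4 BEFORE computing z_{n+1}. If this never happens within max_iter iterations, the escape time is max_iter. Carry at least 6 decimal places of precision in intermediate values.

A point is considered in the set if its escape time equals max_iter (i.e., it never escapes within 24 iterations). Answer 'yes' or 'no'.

Answer: no

Derivation:
z_0 = 0 + 0i, c = -1.4710 + 0.6490i
Iter 1: z = -1.4710 + 0.6490i, |z|^2 = 2.5850
Iter 2: z = 0.2716 + -1.2604i, |z|^2 = 1.6623
Iter 3: z = -2.9857 + -0.0357i, |z|^2 = 8.9158
Escaped at iteration 3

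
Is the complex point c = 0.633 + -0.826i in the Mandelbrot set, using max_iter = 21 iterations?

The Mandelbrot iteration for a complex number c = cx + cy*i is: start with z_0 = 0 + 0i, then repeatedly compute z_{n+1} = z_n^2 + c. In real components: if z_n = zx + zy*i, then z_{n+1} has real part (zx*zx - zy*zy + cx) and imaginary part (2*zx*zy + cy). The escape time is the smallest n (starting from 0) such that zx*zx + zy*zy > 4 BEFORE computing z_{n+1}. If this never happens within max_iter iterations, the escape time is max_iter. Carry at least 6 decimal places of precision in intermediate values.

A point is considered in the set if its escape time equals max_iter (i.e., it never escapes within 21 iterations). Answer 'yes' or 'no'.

z_0 = 0 + 0i, c = 0.6330 + -0.8260i
Iter 1: z = 0.6330 + -0.8260i, |z|^2 = 1.0830
Iter 2: z = 0.3514 + -1.8717i, |z|^2 = 3.6268
Iter 3: z = -2.7468 + -2.1415i, |z|^2 = 12.1311
Escaped at iteration 3

Answer: no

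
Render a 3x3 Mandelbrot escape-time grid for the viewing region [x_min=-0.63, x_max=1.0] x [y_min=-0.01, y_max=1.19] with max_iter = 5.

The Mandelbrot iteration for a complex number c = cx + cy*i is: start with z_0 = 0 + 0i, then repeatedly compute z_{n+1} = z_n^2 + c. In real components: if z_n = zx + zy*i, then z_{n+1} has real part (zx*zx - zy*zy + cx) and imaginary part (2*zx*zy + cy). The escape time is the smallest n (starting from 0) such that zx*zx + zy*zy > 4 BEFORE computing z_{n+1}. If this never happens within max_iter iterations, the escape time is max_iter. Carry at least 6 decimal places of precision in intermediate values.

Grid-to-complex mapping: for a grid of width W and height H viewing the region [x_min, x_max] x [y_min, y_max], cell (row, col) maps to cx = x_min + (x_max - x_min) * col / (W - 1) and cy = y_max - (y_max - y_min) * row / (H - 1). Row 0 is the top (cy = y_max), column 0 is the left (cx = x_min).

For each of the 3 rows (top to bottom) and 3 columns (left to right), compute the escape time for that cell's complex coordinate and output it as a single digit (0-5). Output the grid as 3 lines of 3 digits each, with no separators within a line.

(row=0, col=0): c = -0.6300 + 1.1900i → escape time 3
(row=0, col=1): c = 0.1850 + 1.1900i → escape time 2
(row=0, col=2): c = 1.0000 + 1.1900i → escape time 2
(row=1, col=0): c = -0.6300 + 0.5900i → escape time 5
(row=1, col=1): c = 0.1850 + 0.5900i → escape time 5
(row=1, col=2): c = 1.0000 + 0.5900i → escape time 2
(row=2, col=0): c = -0.6300 + -0.0100i → escape time 5
(row=2, col=1): c = 0.1850 + -0.0100i → escape time 5
(row=2, col=2): c = 1.0000 + -0.0100i → escape time 2

Answer: 322
552
552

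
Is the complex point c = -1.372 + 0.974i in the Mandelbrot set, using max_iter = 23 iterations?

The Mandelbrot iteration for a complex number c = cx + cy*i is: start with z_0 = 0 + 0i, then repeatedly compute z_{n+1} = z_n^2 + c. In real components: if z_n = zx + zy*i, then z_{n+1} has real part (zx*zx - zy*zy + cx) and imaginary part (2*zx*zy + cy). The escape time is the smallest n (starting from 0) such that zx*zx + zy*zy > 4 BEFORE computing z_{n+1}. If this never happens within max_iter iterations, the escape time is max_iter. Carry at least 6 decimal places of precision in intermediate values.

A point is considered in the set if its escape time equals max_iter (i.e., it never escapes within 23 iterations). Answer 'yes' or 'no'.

z_0 = 0 + 0i, c = -1.3720 + 0.9740i
Iter 1: z = -1.3720 + 0.9740i, |z|^2 = 2.8311
Iter 2: z = -0.4383 + -1.6987i, |z|^2 = 3.0775
Iter 3: z = -4.0653 + 2.4630i, |z|^2 = 22.5934
Escaped at iteration 3

Answer: no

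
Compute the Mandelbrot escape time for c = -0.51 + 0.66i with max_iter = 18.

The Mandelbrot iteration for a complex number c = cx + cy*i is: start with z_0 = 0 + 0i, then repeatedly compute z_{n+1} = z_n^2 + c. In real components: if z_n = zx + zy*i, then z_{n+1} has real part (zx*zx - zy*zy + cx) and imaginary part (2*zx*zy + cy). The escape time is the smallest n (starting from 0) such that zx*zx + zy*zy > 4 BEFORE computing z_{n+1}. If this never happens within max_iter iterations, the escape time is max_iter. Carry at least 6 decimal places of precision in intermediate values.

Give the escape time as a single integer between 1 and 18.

z_0 = 0 + 0i, c = -0.5100 + 0.6600i
Iter 1: z = -0.5100 + 0.6600i, |z|^2 = 0.6957
Iter 2: z = -0.6855 + -0.0132i, |z|^2 = 0.4701
Iter 3: z = -0.0403 + 0.6781i, |z|^2 = 0.4614
Iter 4: z = -0.9682 + 0.6054i, |z|^2 = 1.3039
Iter 5: z = 0.0609 + -0.5123i, |z|^2 = 0.2661
Iter 6: z = -0.7687 + 0.5976i, |z|^2 = 0.9481
Iter 7: z = -0.2762 + -0.2588i, |z|^2 = 0.1433
Iter 8: z = -0.5007 + 0.8030i, |z|^2 = 0.8954
Iter 9: z = -0.9041 + -0.1440i, |z|^2 = 0.8381
Iter 10: z = 0.2866 + 0.9205i, |z|^2 = 0.9294
Iter 11: z = -1.2751 + 1.1875i, |z|^2 = 3.0362
Iter 12: z = -0.2943 + -2.3685i, |z|^2 = 5.6963
Escaped at iteration 12

Answer: 12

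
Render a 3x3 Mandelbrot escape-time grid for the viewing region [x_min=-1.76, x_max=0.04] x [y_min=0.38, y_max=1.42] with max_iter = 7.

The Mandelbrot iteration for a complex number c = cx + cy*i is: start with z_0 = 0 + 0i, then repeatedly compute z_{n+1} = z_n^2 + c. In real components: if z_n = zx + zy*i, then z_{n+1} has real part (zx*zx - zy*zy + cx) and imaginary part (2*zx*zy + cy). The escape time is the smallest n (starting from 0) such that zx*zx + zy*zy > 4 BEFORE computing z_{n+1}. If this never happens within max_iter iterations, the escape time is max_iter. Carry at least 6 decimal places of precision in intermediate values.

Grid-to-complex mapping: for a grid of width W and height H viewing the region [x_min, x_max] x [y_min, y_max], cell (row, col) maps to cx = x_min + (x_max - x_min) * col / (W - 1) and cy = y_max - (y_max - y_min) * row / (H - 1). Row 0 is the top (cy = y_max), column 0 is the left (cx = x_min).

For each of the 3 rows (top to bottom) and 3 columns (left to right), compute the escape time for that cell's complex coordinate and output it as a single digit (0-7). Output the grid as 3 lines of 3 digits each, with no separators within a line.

Answer: 122
236
377

Derivation:
(row=0, col=0): c = -1.7600 + 1.4200i → escape time 1
(row=0, col=1): c = -0.8600 + 1.4200i → escape time 2
(row=0, col=2): c = 0.0400 + 1.4200i → escape time 2
(row=1, col=0): c = -1.7600 + 0.9000i → escape time 2
(row=1, col=1): c = -0.8600 + 0.9000i → escape time 3
(row=1, col=2): c = 0.0400 + 0.9000i → escape time 6
(row=2, col=0): c = -1.7600 + 0.3800i → escape time 3
(row=2, col=1): c = -0.8600 + 0.3800i → escape time 7
(row=2, col=2): c = 0.0400 + 0.3800i → escape time 7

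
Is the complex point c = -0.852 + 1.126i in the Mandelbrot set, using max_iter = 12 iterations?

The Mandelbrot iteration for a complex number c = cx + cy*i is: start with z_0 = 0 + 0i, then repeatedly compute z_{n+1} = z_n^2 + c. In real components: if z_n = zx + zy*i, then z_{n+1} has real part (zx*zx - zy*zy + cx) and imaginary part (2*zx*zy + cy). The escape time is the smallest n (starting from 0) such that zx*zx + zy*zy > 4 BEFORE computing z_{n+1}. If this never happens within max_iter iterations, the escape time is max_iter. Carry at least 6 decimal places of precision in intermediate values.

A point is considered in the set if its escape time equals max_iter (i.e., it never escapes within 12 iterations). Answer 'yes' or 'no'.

z_0 = 0 + 0i, c = -0.8520 + 1.1260i
Iter 1: z = -0.8520 + 1.1260i, |z|^2 = 1.9938
Iter 2: z = -1.3940 + -0.7927i, |z|^2 = 2.5715
Iter 3: z = 0.4628 + 3.3360i, |z|^2 = 11.3432
Escaped at iteration 3

Answer: no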